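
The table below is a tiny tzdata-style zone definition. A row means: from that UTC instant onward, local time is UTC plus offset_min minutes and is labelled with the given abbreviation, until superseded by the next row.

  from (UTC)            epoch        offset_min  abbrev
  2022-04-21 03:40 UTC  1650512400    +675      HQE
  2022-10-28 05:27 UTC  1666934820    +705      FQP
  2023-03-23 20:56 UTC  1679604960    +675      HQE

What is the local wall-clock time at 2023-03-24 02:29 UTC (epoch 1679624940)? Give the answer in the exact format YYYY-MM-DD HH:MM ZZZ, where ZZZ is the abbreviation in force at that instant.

2023-03-24 13:44 HQE

Query: 2023-03-24 02:29 UTC
Rule 3/3 (HQE, +11:15): 2023-03-23 20:56 UTC ≤ query < +∞
2·60 + 29 + 675 = 824 min
824 = 0·1440 + 824; 824 = 13·60 + 44 → 13:44, same day
→ 2023-03-24 13:44 HQE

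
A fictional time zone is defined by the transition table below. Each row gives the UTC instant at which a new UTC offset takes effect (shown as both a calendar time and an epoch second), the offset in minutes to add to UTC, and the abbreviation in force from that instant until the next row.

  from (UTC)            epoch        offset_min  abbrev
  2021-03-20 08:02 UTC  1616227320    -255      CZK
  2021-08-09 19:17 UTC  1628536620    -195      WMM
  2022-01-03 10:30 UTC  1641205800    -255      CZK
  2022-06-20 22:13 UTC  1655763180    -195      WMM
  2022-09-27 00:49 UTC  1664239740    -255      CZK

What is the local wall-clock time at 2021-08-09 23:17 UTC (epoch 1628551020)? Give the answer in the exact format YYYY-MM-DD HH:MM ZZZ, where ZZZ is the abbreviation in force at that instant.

Query: 2021-08-09 23:17 UTC
Rule 2/5 (WMM, -03:15): 2021-08-09 19:17 UTC ≤ query < 2022-01-03 10:30 UTC
23·60 + 17 - 195 = 1202 min
1202 = 0·1440 + 1202; 1202 = 20·60 + 2 → 20:02, same day
→ 2021-08-09 20:02 WMM

2021-08-09 20:02 WMM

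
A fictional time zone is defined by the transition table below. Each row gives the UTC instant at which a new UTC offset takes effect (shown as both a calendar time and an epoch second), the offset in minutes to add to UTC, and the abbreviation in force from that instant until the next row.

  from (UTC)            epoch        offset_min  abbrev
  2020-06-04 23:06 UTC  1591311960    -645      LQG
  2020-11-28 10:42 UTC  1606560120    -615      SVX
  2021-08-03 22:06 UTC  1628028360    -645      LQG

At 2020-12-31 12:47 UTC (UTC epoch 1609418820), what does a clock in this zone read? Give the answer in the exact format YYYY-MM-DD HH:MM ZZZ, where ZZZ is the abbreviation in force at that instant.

2020-12-31 02:32 SVX

Query: 2020-12-31 12:47 UTC
Rule 2/3 (SVX, -10:15): 2020-11-28 10:42 UTC ≤ query < 2021-08-03 22:06 UTC
12·60 + 47 - 615 = 152 min
152 = 0·1440 + 152; 152 = 2·60 + 32 → 02:32, same day
→ 2020-12-31 02:32 SVX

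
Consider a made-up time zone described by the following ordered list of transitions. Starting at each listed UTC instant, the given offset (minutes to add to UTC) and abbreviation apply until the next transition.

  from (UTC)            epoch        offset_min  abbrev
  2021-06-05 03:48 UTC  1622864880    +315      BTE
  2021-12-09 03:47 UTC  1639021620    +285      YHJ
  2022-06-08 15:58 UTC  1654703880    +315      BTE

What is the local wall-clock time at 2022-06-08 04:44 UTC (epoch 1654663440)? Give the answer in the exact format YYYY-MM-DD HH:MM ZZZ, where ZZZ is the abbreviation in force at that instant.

Query: 2022-06-08 04:44 UTC
Rule 2/3 (YHJ, +04:45): 2021-12-09 03:47 UTC ≤ query < 2022-06-08 15:58 UTC
4·60 + 44 + 285 = 569 min
569 = 0·1440 + 569; 569 = 9·60 + 29 → 09:29, same day
→ 2022-06-08 09:29 YHJ

2022-06-08 09:29 YHJ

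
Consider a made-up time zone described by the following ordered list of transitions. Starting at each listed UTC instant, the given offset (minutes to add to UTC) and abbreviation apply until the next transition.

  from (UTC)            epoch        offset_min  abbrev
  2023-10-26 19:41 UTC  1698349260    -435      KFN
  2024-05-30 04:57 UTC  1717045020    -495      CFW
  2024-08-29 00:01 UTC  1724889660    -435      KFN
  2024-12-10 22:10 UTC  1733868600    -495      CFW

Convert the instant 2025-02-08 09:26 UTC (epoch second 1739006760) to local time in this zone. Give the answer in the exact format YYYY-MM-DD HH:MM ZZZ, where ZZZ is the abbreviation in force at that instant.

Query: 2025-02-08 09:26 UTC
Rule 4/4 (CFW, -08:15): 2024-12-10 22:10 UTC ≤ query < +∞
9·60 + 26 - 495 = 71 min
71 = 0·1440 + 71; 71 = 1·60 + 11 → 01:11, same day
→ 2025-02-08 01:11 CFW

2025-02-08 01:11 CFW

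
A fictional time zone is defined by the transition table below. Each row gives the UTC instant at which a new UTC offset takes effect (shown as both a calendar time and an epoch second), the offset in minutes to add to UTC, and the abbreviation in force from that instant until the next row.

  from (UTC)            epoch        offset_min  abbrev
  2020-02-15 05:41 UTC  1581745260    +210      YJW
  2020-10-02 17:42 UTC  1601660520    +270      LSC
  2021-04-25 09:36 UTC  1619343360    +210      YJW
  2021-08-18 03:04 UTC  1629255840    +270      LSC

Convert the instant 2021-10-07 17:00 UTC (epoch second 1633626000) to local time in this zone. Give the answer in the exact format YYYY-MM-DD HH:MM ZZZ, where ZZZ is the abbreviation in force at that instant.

2021-10-07 21:30 LSC

Query: 2021-10-07 17:00 UTC
Rule 4/4 (LSC, +04:30): 2021-08-18 03:04 UTC ≤ query < +∞
17·60 + 0 + 270 = 1290 min
1290 = 0·1440 + 1290; 1290 = 21·60 + 30 → 21:30, same day
→ 2021-10-07 21:30 LSC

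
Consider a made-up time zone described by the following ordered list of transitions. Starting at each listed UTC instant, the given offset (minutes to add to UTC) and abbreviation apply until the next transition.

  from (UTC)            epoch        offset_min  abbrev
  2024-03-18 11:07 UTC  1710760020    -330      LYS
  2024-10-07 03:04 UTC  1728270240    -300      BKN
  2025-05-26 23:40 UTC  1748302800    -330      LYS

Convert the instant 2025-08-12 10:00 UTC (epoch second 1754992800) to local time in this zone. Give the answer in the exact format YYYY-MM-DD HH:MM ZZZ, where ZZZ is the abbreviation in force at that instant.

2025-08-12 04:30 LYS

Query: 2025-08-12 10:00 UTC
Rule 3/3 (LYS, -05:30): 2025-05-26 23:40 UTC ≤ query < +∞
10·60 + 0 - 330 = 270 min
270 = 0·1440 + 270; 270 = 4·60 + 30 → 04:30, same day
→ 2025-08-12 04:30 LYS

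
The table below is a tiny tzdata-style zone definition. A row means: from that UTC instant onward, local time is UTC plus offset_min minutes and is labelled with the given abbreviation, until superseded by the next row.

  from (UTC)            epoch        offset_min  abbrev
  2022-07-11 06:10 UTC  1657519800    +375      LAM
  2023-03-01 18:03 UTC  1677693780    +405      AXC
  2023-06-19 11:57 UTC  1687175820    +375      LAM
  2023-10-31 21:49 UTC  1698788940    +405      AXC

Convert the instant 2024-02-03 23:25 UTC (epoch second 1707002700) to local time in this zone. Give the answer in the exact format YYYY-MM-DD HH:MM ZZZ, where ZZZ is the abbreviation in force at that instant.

2024-02-04 06:10 AXC

Query: 2024-02-03 23:25 UTC
Rule 4/4 (AXC, +06:45): 2023-10-31 21:49 UTC ≤ query < +∞
23·60 + 25 + 405 = 1810 min
1810 = 1·1440 + 370; 370 = 6·60 + 10 → 06:10, 2024-02-03 + 1 day = 2024-02-04
→ 2024-02-04 06:10 AXC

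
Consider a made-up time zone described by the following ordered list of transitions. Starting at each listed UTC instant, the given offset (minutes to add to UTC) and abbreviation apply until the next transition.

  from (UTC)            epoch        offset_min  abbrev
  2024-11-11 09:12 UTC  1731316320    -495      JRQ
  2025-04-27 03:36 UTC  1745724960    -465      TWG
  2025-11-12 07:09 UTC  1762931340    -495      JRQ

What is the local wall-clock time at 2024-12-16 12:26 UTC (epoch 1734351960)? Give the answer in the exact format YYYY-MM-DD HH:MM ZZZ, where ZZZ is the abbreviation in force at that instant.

Query: 2024-12-16 12:26 UTC
Rule 1/3 (JRQ, -08:15): 2024-11-11 09:12 UTC ≤ query < 2025-04-27 03:36 UTC
12·60 + 26 - 495 = 251 min
251 = 0·1440 + 251; 251 = 4·60 + 11 → 04:11, same day
→ 2024-12-16 04:11 JRQ

2024-12-16 04:11 JRQ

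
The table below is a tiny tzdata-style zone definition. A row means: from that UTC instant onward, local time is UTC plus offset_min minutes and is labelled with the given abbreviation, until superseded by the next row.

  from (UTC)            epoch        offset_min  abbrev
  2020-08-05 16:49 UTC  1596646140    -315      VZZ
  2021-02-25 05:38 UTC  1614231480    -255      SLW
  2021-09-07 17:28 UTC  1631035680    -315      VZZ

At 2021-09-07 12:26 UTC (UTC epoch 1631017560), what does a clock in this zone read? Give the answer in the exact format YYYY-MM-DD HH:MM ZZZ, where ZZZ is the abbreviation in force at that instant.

Query: 2021-09-07 12:26 UTC
Rule 2/3 (SLW, -04:15): 2021-02-25 05:38 UTC ≤ query < 2021-09-07 17:28 UTC
12·60 + 26 - 255 = 491 min
491 = 0·1440 + 491; 491 = 8·60 + 11 → 08:11, same day
→ 2021-09-07 08:11 SLW

2021-09-07 08:11 SLW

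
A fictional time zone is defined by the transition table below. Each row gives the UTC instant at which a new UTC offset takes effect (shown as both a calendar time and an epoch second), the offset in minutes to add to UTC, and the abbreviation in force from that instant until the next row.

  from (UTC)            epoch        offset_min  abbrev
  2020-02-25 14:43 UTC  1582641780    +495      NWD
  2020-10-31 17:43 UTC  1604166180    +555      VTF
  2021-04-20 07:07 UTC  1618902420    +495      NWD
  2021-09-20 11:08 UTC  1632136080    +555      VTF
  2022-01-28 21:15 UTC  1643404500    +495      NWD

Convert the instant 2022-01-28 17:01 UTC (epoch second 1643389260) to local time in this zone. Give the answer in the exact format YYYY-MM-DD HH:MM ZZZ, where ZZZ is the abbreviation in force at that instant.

2022-01-29 02:16 VTF

Query: 2022-01-28 17:01 UTC
Rule 4/5 (VTF, +09:15): 2021-09-20 11:08 UTC ≤ query < 2022-01-28 21:15 UTC
17·60 + 1 + 555 = 1576 min
1576 = 1·1440 + 136; 136 = 2·60 + 16 → 02:16, 2022-01-28 + 1 day = 2022-01-29
→ 2022-01-29 02:16 VTF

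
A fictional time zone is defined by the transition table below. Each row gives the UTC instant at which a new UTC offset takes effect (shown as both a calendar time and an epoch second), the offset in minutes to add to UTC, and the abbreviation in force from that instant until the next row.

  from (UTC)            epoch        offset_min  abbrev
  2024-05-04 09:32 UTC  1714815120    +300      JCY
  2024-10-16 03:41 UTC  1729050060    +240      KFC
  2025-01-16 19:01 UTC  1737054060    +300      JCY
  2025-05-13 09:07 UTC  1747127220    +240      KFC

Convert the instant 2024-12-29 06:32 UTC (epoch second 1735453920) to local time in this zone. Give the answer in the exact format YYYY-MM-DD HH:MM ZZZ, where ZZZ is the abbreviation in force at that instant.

Query: 2024-12-29 06:32 UTC
Rule 2/4 (KFC, +04:00): 2024-10-16 03:41 UTC ≤ query < 2025-01-16 19:01 UTC
6·60 + 32 + 240 = 632 min
632 = 0·1440 + 632; 632 = 10·60 + 32 → 10:32, same day
→ 2024-12-29 10:32 KFC

2024-12-29 10:32 KFC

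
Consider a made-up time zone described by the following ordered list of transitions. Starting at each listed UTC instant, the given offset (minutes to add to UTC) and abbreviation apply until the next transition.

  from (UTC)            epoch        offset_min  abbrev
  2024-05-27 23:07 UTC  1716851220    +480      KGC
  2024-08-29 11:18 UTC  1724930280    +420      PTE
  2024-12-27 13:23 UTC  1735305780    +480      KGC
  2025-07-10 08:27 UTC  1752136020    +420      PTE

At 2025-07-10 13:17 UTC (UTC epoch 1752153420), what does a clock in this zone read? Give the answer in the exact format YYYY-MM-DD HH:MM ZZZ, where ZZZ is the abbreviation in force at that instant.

2025-07-10 20:17 PTE

Query: 2025-07-10 13:17 UTC
Rule 4/4 (PTE, +07:00): 2025-07-10 08:27 UTC ≤ query < +∞
13·60 + 17 + 420 = 1217 min
1217 = 0·1440 + 1217; 1217 = 20·60 + 17 → 20:17, same day
→ 2025-07-10 20:17 PTE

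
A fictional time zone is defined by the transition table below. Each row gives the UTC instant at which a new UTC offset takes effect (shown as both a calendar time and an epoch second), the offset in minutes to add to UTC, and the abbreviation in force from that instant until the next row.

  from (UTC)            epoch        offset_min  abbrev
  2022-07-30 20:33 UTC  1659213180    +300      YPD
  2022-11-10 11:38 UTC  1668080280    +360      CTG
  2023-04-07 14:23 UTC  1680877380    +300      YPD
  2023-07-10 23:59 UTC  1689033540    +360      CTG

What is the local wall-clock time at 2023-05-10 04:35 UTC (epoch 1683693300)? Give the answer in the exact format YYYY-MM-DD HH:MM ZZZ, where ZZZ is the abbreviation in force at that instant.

2023-05-10 09:35 YPD

Query: 2023-05-10 04:35 UTC
Rule 3/4 (YPD, +05:00): 2023-04-07 14:23 UTC ≤ query < 2023-07-10 23:59 UTC
4·60 + 35 + 300 = 575 min
575 = 0·1440 + 575; 575 = 9·60 + 35 → 09:35, same day
→ 2023-05-10 09:35 YPD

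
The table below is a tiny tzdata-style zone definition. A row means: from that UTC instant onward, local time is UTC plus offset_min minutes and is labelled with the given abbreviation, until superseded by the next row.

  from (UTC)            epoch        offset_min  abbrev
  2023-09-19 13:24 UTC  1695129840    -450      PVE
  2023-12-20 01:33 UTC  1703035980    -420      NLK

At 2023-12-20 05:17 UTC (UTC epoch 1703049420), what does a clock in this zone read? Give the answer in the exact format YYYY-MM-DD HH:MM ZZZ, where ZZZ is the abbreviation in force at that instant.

Query: 2023-12-20 05:17 UTC
Rule 2/2 (NLK, -07:00): 2023-12-20 01:33 UTC ≤ query < +∞
5·60 + 17 - 420 = -103 min
-103 = -1·1440 + 1337; 1337 = 22·60 + 17 → 22:17, 2023-12-20 - 1 day = 2023-12-19
→ 2023-12-19 22:17 NLK

2023-12-19 22:17 NLK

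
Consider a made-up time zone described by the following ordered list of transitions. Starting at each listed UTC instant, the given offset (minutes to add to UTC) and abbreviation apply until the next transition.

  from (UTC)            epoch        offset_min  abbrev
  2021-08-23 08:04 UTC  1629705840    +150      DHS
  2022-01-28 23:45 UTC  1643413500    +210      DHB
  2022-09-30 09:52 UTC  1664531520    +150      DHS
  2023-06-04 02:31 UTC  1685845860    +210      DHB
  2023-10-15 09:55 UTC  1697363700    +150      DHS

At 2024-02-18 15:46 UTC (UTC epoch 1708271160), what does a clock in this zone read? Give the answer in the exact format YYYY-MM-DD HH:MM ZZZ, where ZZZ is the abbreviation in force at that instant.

2024-02-18 18:16 DHS

Query: 2024-02-18 15:46 UTC
Rule 5/5 (DHS, +02:30): 2023-10-15 09:55 UTC ≤ query < +∞
15·60 + 46 + 150 = 1096 min
1096 = 0·1440 + 1096; 1096 = 18·60 + 16 → 18:16, same day
→ 2024-02-18 18:16 DHS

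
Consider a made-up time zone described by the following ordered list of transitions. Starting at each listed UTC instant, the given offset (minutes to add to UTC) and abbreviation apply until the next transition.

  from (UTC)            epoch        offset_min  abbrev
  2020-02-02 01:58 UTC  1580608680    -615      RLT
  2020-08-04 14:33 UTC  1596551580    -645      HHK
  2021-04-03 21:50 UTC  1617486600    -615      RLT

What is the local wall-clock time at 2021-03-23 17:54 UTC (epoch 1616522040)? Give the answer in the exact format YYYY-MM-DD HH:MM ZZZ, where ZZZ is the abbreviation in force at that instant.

2021-03-23 07:09 HHK

Query: 2021-03-23 17:54 UTC
Rule 2/3 (HHK, -10:45): 2020-08-04 14:33 UTC ≤ query < 2021-04-03 21:50 UTC
17·60 + 54 - 645 = 429 min
429 = 0·1440 + 429; 429 = 7·60 + 9 → 07:09, same day
→ 2021-03-23 07:09 HHK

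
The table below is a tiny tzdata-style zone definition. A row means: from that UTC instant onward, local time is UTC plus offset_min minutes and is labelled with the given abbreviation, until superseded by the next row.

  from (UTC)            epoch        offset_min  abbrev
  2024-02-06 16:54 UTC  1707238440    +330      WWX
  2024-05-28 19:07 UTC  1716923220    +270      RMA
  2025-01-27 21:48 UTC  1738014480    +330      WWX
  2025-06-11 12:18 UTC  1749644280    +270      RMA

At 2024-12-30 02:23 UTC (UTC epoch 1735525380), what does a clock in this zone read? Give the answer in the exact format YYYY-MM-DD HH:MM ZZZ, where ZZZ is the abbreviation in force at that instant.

2024-12-30 06:53 RMA

Query: 2024-12-30 02:23 UTC
Rule 2/4 (RMA, +04:30): 2024-05-28 19:07 UTC ≤ query < 2025-01-27 21:48 UTC
2·60 + 23 + 270 = 413 min
413 = 0·1440 + 413; 413 = 6·60 + 53 → 06:53, same day
→ 2024-12-30 06:53 RMA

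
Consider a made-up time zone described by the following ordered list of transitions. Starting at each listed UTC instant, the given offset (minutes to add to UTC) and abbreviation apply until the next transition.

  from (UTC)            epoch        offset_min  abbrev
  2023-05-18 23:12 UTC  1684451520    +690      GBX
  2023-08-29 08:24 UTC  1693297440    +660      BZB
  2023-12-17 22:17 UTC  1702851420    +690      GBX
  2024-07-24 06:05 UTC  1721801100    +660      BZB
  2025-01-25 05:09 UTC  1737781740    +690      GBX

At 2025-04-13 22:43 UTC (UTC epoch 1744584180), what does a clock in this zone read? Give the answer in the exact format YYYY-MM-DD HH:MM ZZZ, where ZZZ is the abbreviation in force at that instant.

Query: 2025-04-13 22:43 UTC
Rule 5/5 (GBX, +11:30): 2025-01-25 05:09 UTC ≤ query < +∞
22·60 + 43 + 690 = 2053 min
2053 = 1·1440 + 613; 613 = 10·60 + 13 → 10:13, 2025-04-13 + 1 day = 2025-04-14
→ 2025-04-14 10:13 GBX

2025-04-14 10:13 GBX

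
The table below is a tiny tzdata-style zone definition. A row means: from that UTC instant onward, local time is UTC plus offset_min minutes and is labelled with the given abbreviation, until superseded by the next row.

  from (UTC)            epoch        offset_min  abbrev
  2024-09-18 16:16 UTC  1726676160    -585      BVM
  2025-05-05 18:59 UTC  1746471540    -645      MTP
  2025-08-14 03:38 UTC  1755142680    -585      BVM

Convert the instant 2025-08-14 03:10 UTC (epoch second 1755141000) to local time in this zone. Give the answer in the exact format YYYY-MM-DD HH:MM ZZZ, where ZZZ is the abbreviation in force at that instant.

2025-08-13 16:25 MTP

Query: 2025-08-14 03:10 UTC
Rule 2/3 (MTP, -10:45): 2025-05-05 18:59 UTC ≤ query < 2025-08-14 03:38 UTC
3·60 + 10 - 645 = -455 min
-455 = -1·1440 + 985; 985 = 16·60 + 25 → 16:25, 2025-08-14 - 1 day = 2025-08-13
→ 2025-08-13 16:25 MTP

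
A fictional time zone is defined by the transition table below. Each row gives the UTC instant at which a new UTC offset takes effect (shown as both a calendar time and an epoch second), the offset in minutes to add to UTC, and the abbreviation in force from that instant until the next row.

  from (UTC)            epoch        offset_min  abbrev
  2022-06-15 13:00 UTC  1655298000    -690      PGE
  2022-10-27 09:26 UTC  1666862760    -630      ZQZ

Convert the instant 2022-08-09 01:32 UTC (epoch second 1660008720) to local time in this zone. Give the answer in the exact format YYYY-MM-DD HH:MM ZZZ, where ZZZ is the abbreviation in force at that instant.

Query: 2022-08-09 01:32 UTC
Rule 1/2 (PGE, -11:30): 2022-06-15 13:00 UTC ≤ query < 2022-10-27 09:26 UTC
1·60 + 32 - 690 = -598 min
-598 = -1·1440 + 842; 842 = 14·60 + 2 → 14:02, 2022-08-09 - 1 day = 2022-08-08
→ 2022-08-08 14:02 PGE

2022-08-08 14:02 PGE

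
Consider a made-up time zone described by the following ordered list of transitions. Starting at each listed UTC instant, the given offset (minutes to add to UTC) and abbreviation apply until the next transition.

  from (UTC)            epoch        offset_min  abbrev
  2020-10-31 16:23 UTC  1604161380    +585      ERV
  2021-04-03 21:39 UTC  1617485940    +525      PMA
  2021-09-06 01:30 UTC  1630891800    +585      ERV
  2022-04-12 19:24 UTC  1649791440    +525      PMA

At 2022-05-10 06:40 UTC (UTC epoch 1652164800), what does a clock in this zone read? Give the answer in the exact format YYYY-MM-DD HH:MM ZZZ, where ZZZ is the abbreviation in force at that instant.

Query: 2022-05-10 06:40 UTC
Rule 4/4 (PMA, +08:45): 2022-04-12 19:24 UTC ≤ query < +∞
6·60 + 40 + 525 = 925 min
925 = 0·1440 + 925; 925 = 15·60 + 25 → 15:25, same day
→ 2022-05-10 15:25 PMA

2022-05-10 15:25 PMA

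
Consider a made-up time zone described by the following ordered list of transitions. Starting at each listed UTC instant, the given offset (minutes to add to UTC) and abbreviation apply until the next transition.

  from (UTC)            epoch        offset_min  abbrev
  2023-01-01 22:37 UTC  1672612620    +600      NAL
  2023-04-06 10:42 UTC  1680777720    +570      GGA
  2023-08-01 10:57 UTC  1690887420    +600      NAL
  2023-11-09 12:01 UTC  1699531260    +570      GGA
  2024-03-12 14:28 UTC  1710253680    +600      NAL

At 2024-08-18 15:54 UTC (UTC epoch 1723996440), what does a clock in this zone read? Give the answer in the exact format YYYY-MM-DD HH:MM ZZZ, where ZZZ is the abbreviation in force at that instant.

2024-08-19 01:54 NAL

Query: 2024-08-18 15:54 UTC
Rule 5/5 (NAL, +10:00): 2024-03-12 14:28 UTC ≤ query < +∞
15·60 + 54 + 600 = 1554 min
1554 = 1·1440 + 114; 114 = 1·60 + 54 → 01:54, 2024-08-18 + 1 day = 2024-08-19
→ 2024-08-19 01:54 NAL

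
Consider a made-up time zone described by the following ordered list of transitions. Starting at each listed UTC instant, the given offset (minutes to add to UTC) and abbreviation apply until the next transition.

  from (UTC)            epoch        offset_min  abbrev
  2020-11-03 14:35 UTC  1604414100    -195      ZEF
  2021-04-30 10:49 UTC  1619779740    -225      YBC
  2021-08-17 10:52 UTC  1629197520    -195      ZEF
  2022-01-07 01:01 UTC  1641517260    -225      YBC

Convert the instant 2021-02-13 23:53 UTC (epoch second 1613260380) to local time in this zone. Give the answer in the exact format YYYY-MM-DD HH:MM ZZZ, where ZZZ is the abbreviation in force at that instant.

2021-02-13 20:38 ZEF

Query: 2021-02-13 23:53 UTC
Rule 1/4 (ZEF, -03:15): 2020-11-03 14:35 UTC ≤ query < 2021-04-30 10:49 UTC
23·60 + 53 - 195 = 1238 min
1238 = 0·1440 + 1238; 1238 = 20·60 + 38 → 20:38, same day
→ 2021-02-13 20:38 ZEF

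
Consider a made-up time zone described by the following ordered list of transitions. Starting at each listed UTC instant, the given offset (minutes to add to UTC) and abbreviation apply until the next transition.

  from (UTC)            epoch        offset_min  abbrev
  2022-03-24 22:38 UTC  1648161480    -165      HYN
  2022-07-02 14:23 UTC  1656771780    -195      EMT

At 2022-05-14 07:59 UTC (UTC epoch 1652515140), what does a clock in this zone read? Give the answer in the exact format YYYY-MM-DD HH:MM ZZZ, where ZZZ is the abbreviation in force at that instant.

Query: 2022-05-14 07:59 UTC
Rule 1/2 (HYN, -02:45): 2022-03-24 22:38 UTC ≤ query < 2022-07-02 14:23 UTC
7·60 + 59 - 165 = 314 min
314 = 0·1440 + 314; 314 = 5·60 + 14 → 05:14, same day
→ 2022-05-14 05:14 HYN

2022-05-14 05:14 HYN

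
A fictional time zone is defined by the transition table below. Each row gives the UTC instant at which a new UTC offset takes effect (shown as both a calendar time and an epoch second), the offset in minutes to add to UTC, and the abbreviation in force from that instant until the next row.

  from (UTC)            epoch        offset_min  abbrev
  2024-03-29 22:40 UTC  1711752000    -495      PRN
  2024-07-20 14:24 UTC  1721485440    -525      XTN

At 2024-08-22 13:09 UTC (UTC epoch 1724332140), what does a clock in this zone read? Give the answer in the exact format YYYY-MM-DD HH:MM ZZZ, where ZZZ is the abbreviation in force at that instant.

Query: 2024-08-22 13:09 UTC
Rule 2/2 (XTN, -08:45): 2024-07-20 14:24 UTC ≤ query < +∞
13·60 + 9 - 525 = 264 min
264 = 0·1440 + 264; 264 = 4·60 + 24 → 04:24, same day
→ 2024-08-22 04:24 XTN

2024-08-22 04:24 XTN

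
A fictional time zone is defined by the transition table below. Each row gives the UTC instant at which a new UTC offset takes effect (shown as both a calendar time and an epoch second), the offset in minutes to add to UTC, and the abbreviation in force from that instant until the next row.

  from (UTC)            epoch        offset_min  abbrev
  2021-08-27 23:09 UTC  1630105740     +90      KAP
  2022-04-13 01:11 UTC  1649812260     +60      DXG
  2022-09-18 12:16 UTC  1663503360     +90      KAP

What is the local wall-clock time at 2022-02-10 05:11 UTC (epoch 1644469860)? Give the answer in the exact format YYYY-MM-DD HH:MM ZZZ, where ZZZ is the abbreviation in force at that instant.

2022-02-10 06:41 KAP

Query: 2022-02-10 05:11 UTC
Rule 1/3 (KAP, +01:30): 2021-08-27 23:09 UTC ≤ query < 2022-04-13 01:11 UTC
5·60 + 11 + 90 = 401 min
401 = 0·1440 + 401; 401 = 6·60 + 41 → 06:41, same day
→ 2022-02-10 06:41 KAP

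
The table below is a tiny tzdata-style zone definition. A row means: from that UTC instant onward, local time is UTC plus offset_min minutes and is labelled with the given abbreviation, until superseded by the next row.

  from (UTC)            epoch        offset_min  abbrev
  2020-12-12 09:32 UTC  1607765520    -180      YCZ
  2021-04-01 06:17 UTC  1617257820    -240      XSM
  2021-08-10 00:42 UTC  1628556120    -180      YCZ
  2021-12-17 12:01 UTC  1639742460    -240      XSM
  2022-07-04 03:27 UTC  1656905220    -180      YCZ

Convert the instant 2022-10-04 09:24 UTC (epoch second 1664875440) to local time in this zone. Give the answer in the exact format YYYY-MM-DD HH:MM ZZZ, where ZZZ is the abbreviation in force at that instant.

2022-10-04 06:24 YCZ

Query: 2022-10-04 09:24 UTC
Rule 5/5 (YCZ, -03:00): 2022-07-04 03:27 UTC ≤ query < +∞
9·60 + 24 - 180 = 384 min
384 = 0·1440 + 384; 384 = 6·60 + 24 → 06:24, same day
→ 2022-10-04 06:24 YCZ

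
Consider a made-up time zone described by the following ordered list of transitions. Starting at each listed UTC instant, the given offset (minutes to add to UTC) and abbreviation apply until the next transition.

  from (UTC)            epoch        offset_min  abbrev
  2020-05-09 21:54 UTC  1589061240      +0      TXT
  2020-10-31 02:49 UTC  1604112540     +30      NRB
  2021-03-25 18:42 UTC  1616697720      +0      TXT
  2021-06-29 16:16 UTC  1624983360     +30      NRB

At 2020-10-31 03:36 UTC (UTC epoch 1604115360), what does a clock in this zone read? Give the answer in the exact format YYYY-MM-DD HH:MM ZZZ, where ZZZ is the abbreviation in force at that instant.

2020-10-31 04:06 NRB

Query: 2020-10-31 03:36 UTC
Rule 2/4 (NRB, +00:30): 2020-10-31 02:49 UTC ≤ query < 2021-03-25 18:42 UTC
3·60 + 36 + 30 = 246 min
246 = 0·1440 + 246; 246 = 4·60 + 6 → 04:06, same day
→ 2020-10-31 04:06 NRB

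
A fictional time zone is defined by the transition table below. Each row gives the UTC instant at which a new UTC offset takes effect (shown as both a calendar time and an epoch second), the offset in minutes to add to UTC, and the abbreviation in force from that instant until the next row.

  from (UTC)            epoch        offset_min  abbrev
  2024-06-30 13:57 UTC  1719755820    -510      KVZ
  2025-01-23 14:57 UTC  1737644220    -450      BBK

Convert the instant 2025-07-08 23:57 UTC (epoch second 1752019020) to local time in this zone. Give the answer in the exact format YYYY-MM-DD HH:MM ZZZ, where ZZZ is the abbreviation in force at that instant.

Query: 2025-07-08 23:57 UTC
Rule 2/2 (BBK, -07:30): 2025-01-23 14:57 UTC ≤ query < +∞
23·60 + 57 - 450 = 987 min
987 = 0·1440 + 987; 987 = 16·60 + 27 → 16:27, same day
→ 2025-07-08 16:27 BBK

2025-07-08 16:27 BBK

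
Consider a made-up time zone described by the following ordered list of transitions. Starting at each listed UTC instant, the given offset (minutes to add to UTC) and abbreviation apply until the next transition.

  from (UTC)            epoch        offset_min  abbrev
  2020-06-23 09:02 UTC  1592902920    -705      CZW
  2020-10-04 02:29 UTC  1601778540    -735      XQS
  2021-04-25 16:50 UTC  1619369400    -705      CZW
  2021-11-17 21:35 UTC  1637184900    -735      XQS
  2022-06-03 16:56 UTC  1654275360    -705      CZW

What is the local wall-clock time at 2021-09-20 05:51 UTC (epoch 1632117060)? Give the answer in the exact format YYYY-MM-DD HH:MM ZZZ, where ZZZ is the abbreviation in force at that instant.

2021-09-19 18:06 CZW

Query: 2021-09-20 05:51 UTC
Rule 3/5 (CZW, -11:45): 2021-04-25 16:50 UTC ≤ query < 2021-11-17 21:35 UTC
5·60 + 51 - 705 = -354 min
-354 = -1·1440 + 1086; 1086 = 18·60 + 6 → 18:06, 2021-09-20 - 1 day = 2021-09-19
→ 2021-09-19 18:06 CZW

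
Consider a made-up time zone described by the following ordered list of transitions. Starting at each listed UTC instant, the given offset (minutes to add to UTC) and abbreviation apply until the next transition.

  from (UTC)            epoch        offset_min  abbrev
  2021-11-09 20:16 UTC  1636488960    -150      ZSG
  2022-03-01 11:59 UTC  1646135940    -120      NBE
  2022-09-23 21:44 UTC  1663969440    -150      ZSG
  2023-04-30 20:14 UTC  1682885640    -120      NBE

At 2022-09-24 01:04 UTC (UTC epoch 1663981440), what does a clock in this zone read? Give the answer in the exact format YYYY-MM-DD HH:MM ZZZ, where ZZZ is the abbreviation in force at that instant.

Query: 2022-09-24 01:04 UTC
Rule 3/4 (ZSG, -02:30): 2022-09-23 21:44 UTC ≤ query < 2023-04-30 20:14 UTC
1·60 + 4 - 150 = -86 min
-86 = -1·1440 + 1354; 1354 = 22·60 + 34 → 22:34, 2022-09-24 - 1 day = 2022-09-23
→ 2022-09-23 22:34 ZSG

2022-09-23 22:34 ZSG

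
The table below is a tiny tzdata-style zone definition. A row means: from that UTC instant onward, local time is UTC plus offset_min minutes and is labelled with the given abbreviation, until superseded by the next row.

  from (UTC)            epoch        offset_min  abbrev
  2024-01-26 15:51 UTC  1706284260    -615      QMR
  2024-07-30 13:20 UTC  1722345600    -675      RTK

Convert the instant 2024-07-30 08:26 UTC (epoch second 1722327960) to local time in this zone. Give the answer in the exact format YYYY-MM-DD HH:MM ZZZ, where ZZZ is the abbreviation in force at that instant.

Query: 2024-07-30 08:26 UTC
Rule 1/2 (QMR, -10:15): 2024-01-26 15:51 UTC ≤ query < 2024-07-30 13:20 UTC
8·60 + 26 - 615 = -109 min
-109 = -1·1440 + 1331; 1331 = 22·60 + 11 → 22:11, 2024-07-30 - 1 day = 2024-07-29
→ 2024-07-29 22:11 QMR

2024-07-29 22:11 QMR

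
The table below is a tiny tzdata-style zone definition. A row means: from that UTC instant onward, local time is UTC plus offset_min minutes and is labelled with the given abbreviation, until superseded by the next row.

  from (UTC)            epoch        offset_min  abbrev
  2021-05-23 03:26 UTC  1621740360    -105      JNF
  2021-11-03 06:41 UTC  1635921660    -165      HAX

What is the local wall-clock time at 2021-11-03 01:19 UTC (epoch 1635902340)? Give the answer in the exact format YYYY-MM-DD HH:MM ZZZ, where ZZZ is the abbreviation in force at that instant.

2021-11-02 23:34 JNF

Query: 2021-11-03 01:19 UTC
Rule 1/2 (JNF, -01:45): 2021-05-23 03:26 UTC ≤ query < 2021-11-03 06:41 UTC
1·60 + 19 - 105 = -26 min
-26 = -1·1440 + 1414; 1414 = 23·60 + 34 → 23:34, 2021-11-03 - 1 day = 2021-11-02
→ 2021-11-02 23:34 JNF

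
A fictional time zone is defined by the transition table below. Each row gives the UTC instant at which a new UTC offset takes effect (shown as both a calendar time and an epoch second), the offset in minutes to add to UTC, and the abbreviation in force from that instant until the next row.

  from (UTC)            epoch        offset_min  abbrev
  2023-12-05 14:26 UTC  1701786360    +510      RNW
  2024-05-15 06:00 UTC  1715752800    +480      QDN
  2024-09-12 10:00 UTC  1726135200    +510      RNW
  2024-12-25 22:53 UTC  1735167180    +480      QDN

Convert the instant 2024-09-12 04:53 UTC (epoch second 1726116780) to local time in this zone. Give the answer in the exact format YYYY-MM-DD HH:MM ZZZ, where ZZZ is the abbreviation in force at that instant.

2024-09-12 12:53 QDN

Query: 2024-09-12 04:53 UTC
Rule 2/4 (QDN, +08:00): 2024-05-15 06:00 UTC ≤ query < 2024-09-12 10:00 UTC
4·60 + 53 + 480 = 773 min
773 = 0·1440 + 773; 773 = 12·60 + 53 → 12:53, same day
→ 2024-09-12 12:53 QDN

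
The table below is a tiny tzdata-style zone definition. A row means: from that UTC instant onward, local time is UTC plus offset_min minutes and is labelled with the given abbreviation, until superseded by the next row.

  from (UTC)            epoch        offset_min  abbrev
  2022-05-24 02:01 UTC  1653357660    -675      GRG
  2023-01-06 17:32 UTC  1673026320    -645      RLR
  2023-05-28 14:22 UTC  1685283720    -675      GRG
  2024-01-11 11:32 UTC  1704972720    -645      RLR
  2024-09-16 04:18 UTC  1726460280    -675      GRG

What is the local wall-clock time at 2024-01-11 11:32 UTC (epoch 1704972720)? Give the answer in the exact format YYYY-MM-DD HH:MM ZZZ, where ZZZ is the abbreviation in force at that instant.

Query: 2024-01-11 11:32 UTC
Rule 4/5 (RLR, -10:45): 2024-01-11 11:32 UTC ≤ query < 2024-09-16 04:18 UTC
11·60 + 32 - 645 = 47 min
47 = 0·1440 + 47; 47 = 0·60 + 47 → 00:47, same day
→ 2024-01-11 00:47 RLR

2024-01-11 00:47 RLR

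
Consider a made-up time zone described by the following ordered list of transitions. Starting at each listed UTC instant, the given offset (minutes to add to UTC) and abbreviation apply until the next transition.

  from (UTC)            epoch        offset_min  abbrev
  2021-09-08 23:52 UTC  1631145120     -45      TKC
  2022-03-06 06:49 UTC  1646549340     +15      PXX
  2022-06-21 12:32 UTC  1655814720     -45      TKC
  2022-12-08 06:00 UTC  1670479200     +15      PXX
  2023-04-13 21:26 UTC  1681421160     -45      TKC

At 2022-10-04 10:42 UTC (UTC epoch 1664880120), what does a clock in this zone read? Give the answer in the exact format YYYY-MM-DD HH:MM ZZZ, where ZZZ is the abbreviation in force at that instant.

Query: 2022-10-04 10:42 UTC
Rule 3/5 (TKC, -00:45): 2022-06-21 12:32 UTC ≤ query < 2022-12-08 06:00 UTC
10·60 + 42 - 45 = 597 min
597 = 0·1440 + 597; 597 = 9·60 + 57 → 09:57, same day
→ 2022-10-04 09:57 TKC

2022-10-04 09:57 TKC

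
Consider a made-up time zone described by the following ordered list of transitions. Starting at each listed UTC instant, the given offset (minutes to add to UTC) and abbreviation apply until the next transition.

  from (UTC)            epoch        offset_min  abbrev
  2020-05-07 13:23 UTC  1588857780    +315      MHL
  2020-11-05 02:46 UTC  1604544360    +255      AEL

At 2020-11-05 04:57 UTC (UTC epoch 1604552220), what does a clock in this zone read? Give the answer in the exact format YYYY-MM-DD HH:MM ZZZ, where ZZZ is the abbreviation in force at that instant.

2020-11-05 09:12 AEL

Query: 2020-11-05 04:57 UTC
Rule 2/2 (AEL, +04:15): 2020-11-05 02:46 UTC ≤ query < +∞
4·60 + 57 + 255 = 552 min
552 = 0·1440 + 552; 552 = 9·60 + 12 → 09:12, same day
→ 2020-11-05 09:12 AEL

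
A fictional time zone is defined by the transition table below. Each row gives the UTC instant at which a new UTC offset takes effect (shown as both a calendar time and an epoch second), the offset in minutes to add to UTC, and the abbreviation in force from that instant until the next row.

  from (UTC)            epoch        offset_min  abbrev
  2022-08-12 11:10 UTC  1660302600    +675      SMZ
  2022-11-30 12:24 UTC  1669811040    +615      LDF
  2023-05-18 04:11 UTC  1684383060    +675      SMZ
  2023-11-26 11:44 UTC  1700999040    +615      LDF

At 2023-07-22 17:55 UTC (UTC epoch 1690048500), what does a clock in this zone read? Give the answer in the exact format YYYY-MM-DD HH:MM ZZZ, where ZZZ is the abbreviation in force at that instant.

2023-07-23 05:10 SMZ

Query: 2023-07-22 17:55 UTC
Rule 3/4 (SMZ, +11:15): 2023-05-18 04:11 UTC ≤ query < 2023-11-26 11:44 UTC
17·60 + 55 + 675 = 1750 min
1750 = 1·1440 + 310; 310 = 5·60 + 10 → 05:10, 2023-07-22 + 1 day = 2023-07-23
→ 2023-07-23 05:10 SMZ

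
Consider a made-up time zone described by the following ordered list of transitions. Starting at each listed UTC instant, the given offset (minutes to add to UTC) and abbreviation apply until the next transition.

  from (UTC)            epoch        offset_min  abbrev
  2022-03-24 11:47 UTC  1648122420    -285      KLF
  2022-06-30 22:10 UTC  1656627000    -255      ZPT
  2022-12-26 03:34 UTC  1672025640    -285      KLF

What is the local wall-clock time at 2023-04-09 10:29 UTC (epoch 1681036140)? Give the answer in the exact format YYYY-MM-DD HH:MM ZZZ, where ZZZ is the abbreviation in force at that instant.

2023-04-09 05:44 KLF

Query: 2023-04-09 10:29 UTC
Rule 3/3 (KLF, -04:45): 2022-12-26 03:34 UTC ≤ query < +∞
10·60 + 29 - 285 = 344 min
344 = 0·1440 + 344; 344 = 5·60 + 44 → 05:44, same day
→ 2023-04-09 05:44 KLF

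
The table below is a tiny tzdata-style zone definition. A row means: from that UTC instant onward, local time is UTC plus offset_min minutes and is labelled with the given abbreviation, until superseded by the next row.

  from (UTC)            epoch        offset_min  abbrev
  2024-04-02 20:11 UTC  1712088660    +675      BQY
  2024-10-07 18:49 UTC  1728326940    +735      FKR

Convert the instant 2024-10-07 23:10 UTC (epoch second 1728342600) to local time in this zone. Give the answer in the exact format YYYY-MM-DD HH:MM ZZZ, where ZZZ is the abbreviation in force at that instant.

Query: 2024-10-07 23:10 UTC
Rule 2/2 (FKR, +12:15): 2024-10-07 18:49 UTC ≤ query < +∞
23·60 + 10 + 735 = 2125 min
2125 = 1·1440 + 685; 685 = 11·60 + 25 → 11:25, 2024-10-07 + 1 day = 2024-10-08
→ 2024-10-08 11:25 FKR

2024-10-08 11:25 FKR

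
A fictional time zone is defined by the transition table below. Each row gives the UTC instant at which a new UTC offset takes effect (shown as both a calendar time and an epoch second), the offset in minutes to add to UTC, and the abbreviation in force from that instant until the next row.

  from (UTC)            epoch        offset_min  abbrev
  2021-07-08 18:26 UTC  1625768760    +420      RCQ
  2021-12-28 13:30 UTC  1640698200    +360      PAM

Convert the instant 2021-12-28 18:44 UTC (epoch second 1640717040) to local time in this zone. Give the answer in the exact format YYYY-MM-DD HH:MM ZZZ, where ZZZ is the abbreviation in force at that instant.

Query: 2021-12-28 18:44 UTC
Rule 2/2 (PAM, +06:00): 2021-12-28 13:30 UTC ≤ query < +∞
18·60 + 44 + 360 = 1484 min
1484 = 1·1440 + 44; 44 = 0·60 + 44 → 00:44, 2021-12-28 + 1 day = 2021-12-29
→ 2021-12-29 00:44 PAM

2021-12-29 00:44 PAM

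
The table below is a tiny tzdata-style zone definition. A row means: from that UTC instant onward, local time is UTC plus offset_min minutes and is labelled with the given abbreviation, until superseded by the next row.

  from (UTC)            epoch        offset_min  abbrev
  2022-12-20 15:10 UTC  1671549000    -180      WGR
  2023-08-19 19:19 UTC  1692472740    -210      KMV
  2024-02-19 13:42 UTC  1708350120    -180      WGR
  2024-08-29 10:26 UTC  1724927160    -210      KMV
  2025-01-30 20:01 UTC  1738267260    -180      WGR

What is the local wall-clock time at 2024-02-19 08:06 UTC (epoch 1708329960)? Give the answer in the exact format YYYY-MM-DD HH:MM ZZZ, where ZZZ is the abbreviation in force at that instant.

Query: 2024-02-19 08:06 UTC
Rule 2/5 (KMV, -03:30): 2023-08-19 19:19 UTC ≤ query < 2024-02-19 13:42 UTC
8·60 + 6 - 210 = 276 min
276 = 0·1440 + 276; 276 = 4·60 + 36 → 04:36, same day
→ 2024-02-19 04:36 KMV

2024-02-19 04:36 KMV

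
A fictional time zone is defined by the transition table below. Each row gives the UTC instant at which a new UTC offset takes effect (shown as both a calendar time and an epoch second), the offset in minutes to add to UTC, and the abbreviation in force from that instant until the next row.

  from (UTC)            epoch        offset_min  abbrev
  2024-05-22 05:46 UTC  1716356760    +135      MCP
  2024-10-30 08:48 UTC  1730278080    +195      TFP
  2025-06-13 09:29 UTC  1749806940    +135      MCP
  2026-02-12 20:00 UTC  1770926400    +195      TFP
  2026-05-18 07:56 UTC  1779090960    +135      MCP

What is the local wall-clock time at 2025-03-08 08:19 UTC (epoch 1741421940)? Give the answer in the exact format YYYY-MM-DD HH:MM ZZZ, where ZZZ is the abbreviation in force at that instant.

Query: 2025-03-08 08:19 UTC
Rule 2/5 (TFP, +03:15): 2024-10-30 08:48 UTC ≤ query < 2025-06-13 09:29 UTC
8·60 + 19 + 195 = 694 min
694 = 0·1440 + 694; 694 = 11·60 + 34 → 11:34, same day
→ 2025-03-08 11:34 TFP

2025-03-08 11:34 TFP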